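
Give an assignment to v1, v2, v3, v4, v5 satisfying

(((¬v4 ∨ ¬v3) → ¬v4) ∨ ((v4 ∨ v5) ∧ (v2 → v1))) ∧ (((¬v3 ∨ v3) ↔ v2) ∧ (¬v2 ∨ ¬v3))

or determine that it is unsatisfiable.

v1 = True, v2 = True, v3 = False, v4 = False, v5 = False

  ((¬v4 ∨ ¬v3) → ¬v4) ∨ ((v4 ∨ v5) ∧ (v2 → v1)) = True
    (¬v4 ∨ ¬v3) → ¬v4 = True
      ¬v4 ∨ ¬v3 = True
        ¬v4 = True
        ¬v3 = True
      ¬v4 = True
    (v4 ∨ v5) ∧ (v2 → v1) = False
      v4 ∨ v5 = False
      v2 → v1 = True
  ((¬v3 ∨ v3) ↔ v2) ∧ (¬v2 ∨ ¬v3) = True
    (¬v3 ∨ v3) ↔ v2 = True
      ¬v3 ∨ v3 = True
        ¬v3 = True
    ¬v2 ∨ ¬v3 = True
      ¬v2 = False
      ¬v3 = True
Both conjuncts True, so the formula holds.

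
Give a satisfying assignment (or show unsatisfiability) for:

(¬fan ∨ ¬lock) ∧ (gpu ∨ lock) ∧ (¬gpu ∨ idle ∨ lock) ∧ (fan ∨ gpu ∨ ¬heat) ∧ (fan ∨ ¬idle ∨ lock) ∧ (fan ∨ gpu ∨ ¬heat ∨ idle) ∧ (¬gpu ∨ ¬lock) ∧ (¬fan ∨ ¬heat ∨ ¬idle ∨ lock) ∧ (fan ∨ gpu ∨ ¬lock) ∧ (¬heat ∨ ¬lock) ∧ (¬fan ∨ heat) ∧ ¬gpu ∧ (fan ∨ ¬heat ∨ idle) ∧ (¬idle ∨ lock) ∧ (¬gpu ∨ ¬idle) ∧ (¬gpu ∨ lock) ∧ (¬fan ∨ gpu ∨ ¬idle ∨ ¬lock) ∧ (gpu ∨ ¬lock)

Unsatisfiable

Case gpu = True:
  Clause (¬gpu) is falsified — contradiction.
Case gpu = False:
  (gpu ∨ lock) forces lock = True.
  Clause (gpu ∨ ¬lock) is falsified — contradiction.
Both cases fail, so the formula is unsatisfiable.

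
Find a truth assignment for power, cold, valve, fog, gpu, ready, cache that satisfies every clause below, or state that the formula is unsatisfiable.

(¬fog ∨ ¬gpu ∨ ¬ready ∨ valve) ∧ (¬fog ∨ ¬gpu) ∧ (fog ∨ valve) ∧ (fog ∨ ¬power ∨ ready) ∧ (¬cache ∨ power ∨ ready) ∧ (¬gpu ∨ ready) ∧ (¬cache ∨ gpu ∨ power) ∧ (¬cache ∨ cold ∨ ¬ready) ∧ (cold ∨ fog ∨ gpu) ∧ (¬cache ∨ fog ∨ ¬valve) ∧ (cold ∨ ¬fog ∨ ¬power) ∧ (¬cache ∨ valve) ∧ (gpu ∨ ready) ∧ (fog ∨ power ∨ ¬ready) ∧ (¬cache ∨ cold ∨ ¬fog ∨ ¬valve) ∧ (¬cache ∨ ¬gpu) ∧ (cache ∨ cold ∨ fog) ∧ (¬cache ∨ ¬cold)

power=T, cold=T, valve=T, fog=F, gpu=F, ready=T, cache=F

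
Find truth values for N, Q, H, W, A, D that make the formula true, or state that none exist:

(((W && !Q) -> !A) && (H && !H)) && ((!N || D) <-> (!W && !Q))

Case H = True: the conjunct !H is False.
Case H = False: the conjunct H is False.
Both cases fail — unsatisfiable.

Unsatisfiable — no assignment works.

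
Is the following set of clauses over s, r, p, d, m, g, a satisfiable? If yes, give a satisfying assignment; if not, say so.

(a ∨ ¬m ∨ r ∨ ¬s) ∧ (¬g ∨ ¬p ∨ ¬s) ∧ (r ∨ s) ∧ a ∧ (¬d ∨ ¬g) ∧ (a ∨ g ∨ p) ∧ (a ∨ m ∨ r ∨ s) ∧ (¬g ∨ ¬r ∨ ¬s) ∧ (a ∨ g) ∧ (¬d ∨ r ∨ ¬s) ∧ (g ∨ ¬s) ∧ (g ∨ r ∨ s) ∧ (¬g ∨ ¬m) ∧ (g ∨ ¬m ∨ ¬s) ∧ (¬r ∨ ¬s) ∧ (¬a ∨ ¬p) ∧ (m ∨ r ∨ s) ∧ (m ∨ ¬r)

Unit clause (a) forces a = True.
In (¬a ∨ ¬p) only ¬p is left, so p = False.
Set s = False.
  then (r ∨ s) forces r = True.
  then (m ∨ ¬r) forces m = True.
  then (¬g ∨ ¬m) forces g = False.
Set d = False.
All clauses satisfied.

s: False; r: True; p: False; d: False; m: True; g: False; a: True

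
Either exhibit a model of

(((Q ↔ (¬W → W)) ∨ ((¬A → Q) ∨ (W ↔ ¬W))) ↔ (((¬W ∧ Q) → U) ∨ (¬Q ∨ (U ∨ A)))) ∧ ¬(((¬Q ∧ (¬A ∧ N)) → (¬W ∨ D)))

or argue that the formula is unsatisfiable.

Case W = True: the formula simplifies to (Q ∨ (¬A → Q)) ∧ ¬(((¬Q ∧ (¬A ∧ N)) → D)).
  Q = True: the conjunct ¬(((¬Q ∧ (¬A ∧ N)) → D)) becomes ¬((False → D)) = False.
  Q = False: simplifies to A ∧ ¬(((¬A ∧ N) → D)).
    A = True: the conjunct ¬(((¬A ∧ N) → D)) becomes ¬((False → D)) = False.
    A = False: the conjunct A is False.
Case W = False: the conjunct ¬(((¬Q ∧ (¬A ∧ N)) → (¬W ∨ D))) becomes ¬(((¬Q ∧ (¬A ∧ N)) → True)) = False.
Both cases fail — unsatisfiable.

No satisfying assignment exists.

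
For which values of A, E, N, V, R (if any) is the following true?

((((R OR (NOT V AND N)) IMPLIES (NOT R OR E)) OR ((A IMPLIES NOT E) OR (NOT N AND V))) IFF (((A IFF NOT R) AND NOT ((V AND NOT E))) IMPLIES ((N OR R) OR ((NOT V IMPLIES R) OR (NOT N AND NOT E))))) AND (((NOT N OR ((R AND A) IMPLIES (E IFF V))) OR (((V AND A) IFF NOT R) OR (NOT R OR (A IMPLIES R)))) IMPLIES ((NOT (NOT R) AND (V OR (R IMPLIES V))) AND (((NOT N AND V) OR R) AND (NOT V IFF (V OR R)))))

UNSATISFIABLE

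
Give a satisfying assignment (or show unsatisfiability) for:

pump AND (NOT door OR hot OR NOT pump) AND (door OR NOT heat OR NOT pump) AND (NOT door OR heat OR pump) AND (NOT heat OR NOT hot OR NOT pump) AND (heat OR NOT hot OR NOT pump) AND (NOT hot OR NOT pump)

Unit clause (pump) forces pump = True.
In (NOT hot OR NOT pump) only NOT hot is left, so hot = False.
In (NOT door OR hot OR NOT pump) only NOT door is left, so door = False.
In (door OR NOT heat OR NOT pump) only NOT heat is left, so heat = False.
All clauses satisfied.

door = False, pump = True, hot = False, heat = False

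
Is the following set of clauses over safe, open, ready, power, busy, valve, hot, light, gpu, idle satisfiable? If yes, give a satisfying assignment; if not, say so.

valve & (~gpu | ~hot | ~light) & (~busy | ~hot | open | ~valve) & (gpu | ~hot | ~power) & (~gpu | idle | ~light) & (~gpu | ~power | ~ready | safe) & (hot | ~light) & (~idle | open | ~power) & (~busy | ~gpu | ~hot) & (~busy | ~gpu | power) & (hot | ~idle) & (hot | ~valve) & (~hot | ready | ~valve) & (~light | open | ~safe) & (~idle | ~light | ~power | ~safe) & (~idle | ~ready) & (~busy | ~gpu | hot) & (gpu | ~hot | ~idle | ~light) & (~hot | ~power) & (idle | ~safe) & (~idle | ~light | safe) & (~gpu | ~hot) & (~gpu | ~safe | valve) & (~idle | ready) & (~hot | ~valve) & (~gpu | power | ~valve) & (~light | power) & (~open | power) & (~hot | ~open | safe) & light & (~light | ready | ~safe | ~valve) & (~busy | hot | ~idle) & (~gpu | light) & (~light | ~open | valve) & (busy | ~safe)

UNSATISFIABLE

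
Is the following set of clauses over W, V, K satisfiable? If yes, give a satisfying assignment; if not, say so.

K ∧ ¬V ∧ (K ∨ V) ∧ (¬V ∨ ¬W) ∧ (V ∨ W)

W = True; V = False; K = True

Unit clause (K) forces K = True.
Unit clause (¬V) forces V = False.
In (V ∨ W) only W is left, so W = True.
All clauses satisfied.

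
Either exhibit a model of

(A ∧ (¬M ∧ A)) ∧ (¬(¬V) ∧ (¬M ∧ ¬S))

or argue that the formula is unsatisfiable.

S = False; V = True; A = True; M = False

  A ∧ (¬M ∧ A) = True
    ¬M ∧ A = True
      ¬M = True
  ¬(¬V) ∧ (¬M ∧ ¬S) = True
    ¬(¬V) = True
      ¬V = False
    ¬M ∧ ¬S = True
      ¬M = True
      ¬S = True
Both conjuncts True, so the formula holds.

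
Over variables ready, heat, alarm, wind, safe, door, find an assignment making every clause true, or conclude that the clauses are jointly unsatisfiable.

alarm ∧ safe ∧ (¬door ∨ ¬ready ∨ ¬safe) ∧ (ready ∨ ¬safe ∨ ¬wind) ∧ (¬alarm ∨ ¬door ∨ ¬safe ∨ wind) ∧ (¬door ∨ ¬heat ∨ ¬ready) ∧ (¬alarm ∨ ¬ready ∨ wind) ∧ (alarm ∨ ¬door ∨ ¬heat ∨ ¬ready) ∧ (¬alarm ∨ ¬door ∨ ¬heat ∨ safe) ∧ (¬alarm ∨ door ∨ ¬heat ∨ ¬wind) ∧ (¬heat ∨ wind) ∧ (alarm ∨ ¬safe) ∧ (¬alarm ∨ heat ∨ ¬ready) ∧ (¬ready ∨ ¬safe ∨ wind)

Unit clause (alarm) forces alarm = True.
Unit clause (safe) forces safe = True.
Set ready = False.
  then (ready ∨ ¬safe ∨ ¬wind) forces wind = False.
  then (¬alarm ∨ ¬door ∨ ¬safe ∨ wind) forces door = False.
  then (¬heat ∨ wind) forces heat = False.
All clauses satisfied.

ready: False, heat: False, alarm: True, wind: False, safe: True, door: False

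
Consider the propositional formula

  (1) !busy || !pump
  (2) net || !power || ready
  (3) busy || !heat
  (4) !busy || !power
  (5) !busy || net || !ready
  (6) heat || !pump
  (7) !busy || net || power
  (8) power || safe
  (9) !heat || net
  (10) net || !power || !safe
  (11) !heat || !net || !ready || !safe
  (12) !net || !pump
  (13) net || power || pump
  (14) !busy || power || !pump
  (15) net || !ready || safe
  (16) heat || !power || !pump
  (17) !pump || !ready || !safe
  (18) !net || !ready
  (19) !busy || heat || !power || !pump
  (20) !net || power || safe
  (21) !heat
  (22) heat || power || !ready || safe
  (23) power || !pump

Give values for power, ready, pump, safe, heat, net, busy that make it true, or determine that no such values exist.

Unit clause (!heat) forces heat = False.
In (heat || !pump) only !pump is left, so pump = False.
Set power = False.
  then (power || safe) forces safe = True.
  then (net || power || pump) forces net = True.
  then (!net || !ready) forces ready = False.
Set busy = False.
All clauses satisfied.

power: False; ready: False; pump: False; safe: True; heat: False; net: True; busy: False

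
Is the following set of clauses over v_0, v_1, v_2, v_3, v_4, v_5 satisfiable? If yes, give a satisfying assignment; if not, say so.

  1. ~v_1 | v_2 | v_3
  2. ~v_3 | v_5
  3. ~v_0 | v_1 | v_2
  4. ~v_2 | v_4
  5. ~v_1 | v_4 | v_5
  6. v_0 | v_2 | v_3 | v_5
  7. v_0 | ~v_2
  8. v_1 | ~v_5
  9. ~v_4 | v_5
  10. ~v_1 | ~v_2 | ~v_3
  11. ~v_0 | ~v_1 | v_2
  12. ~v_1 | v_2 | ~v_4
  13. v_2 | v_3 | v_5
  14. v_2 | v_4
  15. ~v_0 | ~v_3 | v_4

v_0 = True; v_1 = True; v_2 = True; v_3 = False; v_4 = True; v_5 = True

Try v_0 = False:
  (v_0 | ~v_2) forces v_2 = False.
  (v_2 | v_4) forces v_4 = True.
  (~v_4 | v_5) forces v_5 = True.
  (v_1 | ~v_5) forces v_1 = True.
  clause (~v_1 | v_2 | ~v_4) is falsified — backtrack.
So v_0 = True.
Set v_1 = True.
  then (~v_0 | ~v_1 | v_2) forces v_2 = True.
  then (~v_2 | v_4) forces v_4 = True.
  then (~v_4 | v_5) forces v_5 = True.
  then (~v_1 | ~v_2 | ~v_3) forces v_3 = False.
All clauses satisfied.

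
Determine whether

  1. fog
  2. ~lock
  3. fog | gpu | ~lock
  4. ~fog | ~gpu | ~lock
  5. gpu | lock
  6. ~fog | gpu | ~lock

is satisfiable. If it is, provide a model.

Unit clause (fog) forces fog = True.
Unit clause (~lock) forces lock = False.
In (gpu | lock) only gpu is left, so gpu = True.
Check each clause:
  (fog): fog holds.
  (~lock): ~lock holds.
  (fog | gpu | ~lock): fog holds.
  (~fog | ~gpu | ~lock): ~lock holds.
  (gpu | lock): gpu holds.
  (~fog | gpu | ~lock): gpu holds.
All clauses satisfied.

lock=F; fog=T; gpu=T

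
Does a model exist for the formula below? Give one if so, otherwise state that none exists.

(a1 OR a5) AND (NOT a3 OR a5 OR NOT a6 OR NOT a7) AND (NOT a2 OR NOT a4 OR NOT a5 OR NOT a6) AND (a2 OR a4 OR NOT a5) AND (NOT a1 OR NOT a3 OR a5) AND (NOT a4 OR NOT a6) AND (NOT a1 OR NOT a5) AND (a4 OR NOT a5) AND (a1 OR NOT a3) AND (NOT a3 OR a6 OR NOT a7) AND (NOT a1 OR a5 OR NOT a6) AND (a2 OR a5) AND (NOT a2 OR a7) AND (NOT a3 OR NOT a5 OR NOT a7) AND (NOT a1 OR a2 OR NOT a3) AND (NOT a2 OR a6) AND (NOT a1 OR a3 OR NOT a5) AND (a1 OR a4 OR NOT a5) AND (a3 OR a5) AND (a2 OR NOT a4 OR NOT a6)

a1 = False; a2 = False; a3 = False; a4 = True; a5 = True; a6 = False; a7 = False

Try a1 = True:
  (NOT a1 OR NOT a5) forces a5 = False.
  (NOT a1 OR NOT a3 OR a5) forces a3 = False.
  clause (a3 OR a5) is falsified — backtrack.
So a1 = False.
  then (a1 OR a5) forces a5 = True.
  then (a4 OR NOT a5) forces a4 = True.
  then (a1 OR NOT a3) forces a3 = False.
  then (NOT a4 OR NOT a6) forces a6 = False.
  then (NOT a2 OR a6) forces a2 = False.
Set a7 = False.
All clauses satisfied.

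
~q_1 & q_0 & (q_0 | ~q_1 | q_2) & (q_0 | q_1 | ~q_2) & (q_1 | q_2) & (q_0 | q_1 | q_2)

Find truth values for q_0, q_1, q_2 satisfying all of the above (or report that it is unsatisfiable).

Unit clause (~q_1) forces q_1 = False.
Unit clause (q_0) forces q_0 = True.
In (q_1 | q_2) only q_2 is left, so q_2 = True.
Check each clause:
  (~q_1): ~q_1 holds.
  (q_0): q_0 holds.
  (q_0 | ~q_1 | q_2): q_0 holds.
  (q_0 | q_1 | ~q_2): q_0 holds.
  (q_1 | q_2): q_2 holds.
  (q_0 | q_1 | q_2): q_0 holds.
All clauses satisfied.

q_0 = True; q_1 = False; q_2 = True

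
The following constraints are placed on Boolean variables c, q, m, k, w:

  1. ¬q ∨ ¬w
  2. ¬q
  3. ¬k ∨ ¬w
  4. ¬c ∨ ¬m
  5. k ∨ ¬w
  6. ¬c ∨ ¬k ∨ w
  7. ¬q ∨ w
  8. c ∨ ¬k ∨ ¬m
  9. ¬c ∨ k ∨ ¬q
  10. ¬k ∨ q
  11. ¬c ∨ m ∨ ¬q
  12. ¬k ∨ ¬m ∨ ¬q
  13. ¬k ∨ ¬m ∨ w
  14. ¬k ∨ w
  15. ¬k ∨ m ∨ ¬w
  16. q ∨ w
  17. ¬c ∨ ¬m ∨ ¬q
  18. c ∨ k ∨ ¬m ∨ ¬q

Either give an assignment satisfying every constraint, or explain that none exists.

Case q = True:
  Clause (¬q) is falsified — contradiction.
Case q = False:
  (¬k ∨ q) forces k = False.
  (k ∨ ¬w) forces w = False.
  Clause (q ∨ w) is falsified — contradiction.
Both cases fail, so the formula is unsatisfiable.

Unsatisfiable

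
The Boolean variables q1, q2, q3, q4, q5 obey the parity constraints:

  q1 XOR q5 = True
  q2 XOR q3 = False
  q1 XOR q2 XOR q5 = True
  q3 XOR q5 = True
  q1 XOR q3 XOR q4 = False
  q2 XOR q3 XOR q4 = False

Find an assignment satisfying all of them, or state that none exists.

q1=F, q2=F, q3=F, q4=F, q5=T

q1 XOR q5 = F XOR T = True ✓
q2 XOR q3 = F XOR F = False ✓
q1 XOR q2 XOR q5 = F XOR F XOR T = True ✓
q3 XOR q5 = F XOR T = True ✓
q1 XOR q3 XOR q4 = F XOR F XOR F = False ✓
q2 XOR q3 XOR q4 = F XOR F XOR F = False ✓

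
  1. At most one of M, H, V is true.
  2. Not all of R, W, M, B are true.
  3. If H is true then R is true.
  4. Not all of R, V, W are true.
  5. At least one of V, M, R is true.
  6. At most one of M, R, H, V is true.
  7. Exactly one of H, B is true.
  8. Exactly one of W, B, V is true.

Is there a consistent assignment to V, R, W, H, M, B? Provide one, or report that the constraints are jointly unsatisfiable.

V: False, R: True, W: False, H: False, M: False, B: True

  (1) {M, H, V}: 0 true — at most one ✓
  (2) {R, W, M, B}: 2/4 true — not all ✓
  (3) H=F ⇒ R: vacuous ✓
  (4) {R, V, W}: 1/3 true — not all ✓
  (5) {V, M, R}: 1 true — at least one ✓
  (6) {M, R, H, V}: 1 true — at most one ✓
  (7) {H, B}: 1 true — exactly one ✓
  (8) {W, B, V}: 1 true — exactly one ✓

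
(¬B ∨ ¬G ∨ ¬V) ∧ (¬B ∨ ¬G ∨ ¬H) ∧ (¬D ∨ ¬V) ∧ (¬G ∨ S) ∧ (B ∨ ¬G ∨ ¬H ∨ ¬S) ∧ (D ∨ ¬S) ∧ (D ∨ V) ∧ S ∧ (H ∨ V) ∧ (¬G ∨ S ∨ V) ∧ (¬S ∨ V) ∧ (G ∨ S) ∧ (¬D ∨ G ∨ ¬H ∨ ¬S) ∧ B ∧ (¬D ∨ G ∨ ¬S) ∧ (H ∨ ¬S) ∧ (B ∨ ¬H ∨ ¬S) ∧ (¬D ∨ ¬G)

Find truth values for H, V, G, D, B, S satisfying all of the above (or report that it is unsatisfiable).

Case S = True:
  (D ∨ ¬S) forces D = True.
  (¬D ∨ ¬V) forces V = False.
  Clause (¬S ∨ V) is falsified — contradiction.
Case S = False:
  Clause (S) is falsified — contradiction.
Both cases fail, so the formula is unsatisfiable.

No satisfying assignment exists.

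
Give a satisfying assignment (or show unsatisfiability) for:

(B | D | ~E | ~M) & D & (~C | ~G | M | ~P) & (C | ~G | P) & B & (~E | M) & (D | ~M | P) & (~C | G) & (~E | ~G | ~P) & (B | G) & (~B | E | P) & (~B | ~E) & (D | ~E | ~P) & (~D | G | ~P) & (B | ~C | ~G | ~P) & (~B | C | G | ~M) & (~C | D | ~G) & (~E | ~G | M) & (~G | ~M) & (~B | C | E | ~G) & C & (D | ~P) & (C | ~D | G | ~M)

Unsatisfiable — no assignment works.

Case B = True:
  (D) forces D = True.
  (~B | ~E) forces E = False.
  (~B | E | P) forces P = True.
  (~D | G | ~P) forces G = True.
  (~G | ~M) forces M = False.
  (~C | ~G | M | ~P) forces C = False.
  Clause (~B | C | E | ~G) is falsified — contradiction.
Case B = False:
  Clause (B) is falsified — contradiction.
Both cases fail, so the formula is unsatisfiable.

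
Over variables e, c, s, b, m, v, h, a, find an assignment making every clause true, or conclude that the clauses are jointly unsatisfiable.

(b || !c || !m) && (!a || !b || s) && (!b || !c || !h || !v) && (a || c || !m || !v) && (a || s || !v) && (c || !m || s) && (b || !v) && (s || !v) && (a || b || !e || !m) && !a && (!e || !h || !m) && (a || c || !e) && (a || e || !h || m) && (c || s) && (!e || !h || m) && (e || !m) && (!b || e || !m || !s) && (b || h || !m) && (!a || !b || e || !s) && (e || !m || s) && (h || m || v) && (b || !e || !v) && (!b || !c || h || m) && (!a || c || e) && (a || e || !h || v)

e=T, c=T, s=T, b=T, m=T, v=F, h=F, a=F

Unit clause (!a) forces a = False.
Set e = True.
  then (a || c || !e) forces c = True.
Set s = True.
Try b = False:
  (b || !c || !m) forces m = False.
  (b || !v) forces v = False.
  (!e || !h || m) forces h = False.
  clause (h || m || v) is falsified — backtrack.
So b = True.
Try m = False:
  (!e || !h || m) forces h = False.
  clause (!b || !c || h || m) is falsified — backtrack.
So m = True.
  then (!e || !h || !m) forces h = False.
Set v = False.
All clauses satisfied.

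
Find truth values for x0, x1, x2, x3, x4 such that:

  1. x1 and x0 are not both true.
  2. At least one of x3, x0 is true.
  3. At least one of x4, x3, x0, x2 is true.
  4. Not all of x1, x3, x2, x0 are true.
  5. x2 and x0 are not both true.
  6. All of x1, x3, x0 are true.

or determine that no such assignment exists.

Unsatisfiable

Case x0 = True:
  (1) with x0=T forces x1 = False.
  Constraint (6) is violated (x1=F) — contradiction.
Case x0 = False:
  Constraint (6) is violated (x0=F) — contradiction.
Both cases fail — unsatisfiable.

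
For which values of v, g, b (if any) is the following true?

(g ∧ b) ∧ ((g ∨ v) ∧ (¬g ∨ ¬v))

v = False, g = True, b = True

  g ∧ b = True
  (g ∨ v) ∧ (¬g ∨ ¬v) = True
    g ∨ v = True
    ¬g ∨ ¬v = True
      ¬g = False
      ¬v = True
Both conjuncts True, so the formula holds.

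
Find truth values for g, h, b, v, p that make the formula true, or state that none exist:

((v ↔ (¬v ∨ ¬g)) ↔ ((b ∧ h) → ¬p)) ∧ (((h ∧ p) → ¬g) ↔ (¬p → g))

g = False; h = True; b = False; v = True; p = True

  (v ↔ (¬v ∨ ¬g)) ↔ ((b ∧ h) → ¬p) = True
    v ↔ (¬v ∨ ¬g) = True
      ¬v ∨ ¬g = True
        ¬v = False
        ¬g = True
    (b ∧ h) → ¬p = True
      b ∧ h = False
      ¬p = False
  ((h ∧ p) → ¬g) ↔ (¬p → g) = True
    (h ∧ p) → ¬g = True
      h ∧ p = True
      ¬g = True
    ¬p → g = True
      ¬p = False
Both conjuncts True, so the formula holds.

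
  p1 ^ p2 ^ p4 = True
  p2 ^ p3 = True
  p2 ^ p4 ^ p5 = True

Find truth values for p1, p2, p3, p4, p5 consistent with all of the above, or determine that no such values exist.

p1 = True, p2 = True, p3 = False, p4 = True, p5 = True

p1 ^ p2 ^ p4 = T ^ T ^ T = True ✓
p2 ^ p3 = T ^ F = True ✓
p2 ^ p4 ^ p5 = T ^ T ^ T = True ✓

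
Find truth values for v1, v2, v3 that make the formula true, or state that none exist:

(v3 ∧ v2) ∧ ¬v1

v1=F, v2=T, v3=T

  v3 ∧ v2 = True
  ¬v1 = True
Both conjuncts True, so the formula holds.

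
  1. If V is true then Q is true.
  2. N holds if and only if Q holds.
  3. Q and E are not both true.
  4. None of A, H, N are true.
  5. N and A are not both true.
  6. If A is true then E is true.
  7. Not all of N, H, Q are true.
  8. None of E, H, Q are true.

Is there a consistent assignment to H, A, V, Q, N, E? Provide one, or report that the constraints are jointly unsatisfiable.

H: False; A: False; V: False; Q: False; N: False; E: False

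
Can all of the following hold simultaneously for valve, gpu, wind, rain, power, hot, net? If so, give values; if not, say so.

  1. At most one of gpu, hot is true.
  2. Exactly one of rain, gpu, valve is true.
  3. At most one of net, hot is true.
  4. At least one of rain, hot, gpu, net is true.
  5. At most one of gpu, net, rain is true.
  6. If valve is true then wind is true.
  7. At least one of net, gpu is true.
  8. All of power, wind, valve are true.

valve = True, gpu = False, wind = True, rain = False, power = True, hot = False, net = True

  (1) {gpu, hot}: 0 true — at most one ✓
  (2) {rain, gpu, valve}: 1 true — exactly one ✓
  (3) {net, hot}: 1 true — at most one ✓
  (4) {rain, hot, gpu, net}: 1 true — at least one ✓
  (5) {gpu, net, rain}: 1 true — at most one ✓
  (6) valve=T ⇒ wind: T ✓
  (7) {net, gpu}: 1 true — at least one ✓
  (8) {power, wind, valve}: all 3 true ✓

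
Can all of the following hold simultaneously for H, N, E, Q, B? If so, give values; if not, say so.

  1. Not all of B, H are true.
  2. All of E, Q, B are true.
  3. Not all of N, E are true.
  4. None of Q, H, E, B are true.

Unsatisfiable — no assignment works.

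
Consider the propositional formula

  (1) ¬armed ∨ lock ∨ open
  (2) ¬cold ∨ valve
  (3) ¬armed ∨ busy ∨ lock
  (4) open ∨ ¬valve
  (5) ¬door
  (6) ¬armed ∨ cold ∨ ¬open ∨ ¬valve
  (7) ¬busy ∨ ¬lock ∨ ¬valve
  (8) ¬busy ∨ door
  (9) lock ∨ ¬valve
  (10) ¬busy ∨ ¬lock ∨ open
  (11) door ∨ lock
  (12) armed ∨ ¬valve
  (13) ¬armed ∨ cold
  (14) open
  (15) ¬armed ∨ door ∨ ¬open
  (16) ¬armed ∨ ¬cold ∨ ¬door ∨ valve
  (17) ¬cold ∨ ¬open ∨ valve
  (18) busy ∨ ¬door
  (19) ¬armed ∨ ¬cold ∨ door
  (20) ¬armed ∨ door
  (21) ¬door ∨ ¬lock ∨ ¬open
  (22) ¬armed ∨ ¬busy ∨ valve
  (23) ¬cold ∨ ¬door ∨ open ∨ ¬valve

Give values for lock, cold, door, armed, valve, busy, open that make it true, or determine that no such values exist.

Unit clause (¬door) forces door = False.
In (¬busy ∨ door) only ¬busy is left, so busy = False.
In (door ∨ lock) only lock is left, so lock = True.
Unit clause (open) forces open = True.
In (¬armed ∨ door ∨ ¬open) only ¬armed is left, so armed = False.
In (armed ∨ ¬valve) only ¬valve is left, so valve = False.
In (¬cold ∨ ¬open ∨ valve) only ¬cold is left, so cold = False.
All clauses satisfied.

lock: True; cold: False; door: False; armed: False; valve: False; busy: False; open: True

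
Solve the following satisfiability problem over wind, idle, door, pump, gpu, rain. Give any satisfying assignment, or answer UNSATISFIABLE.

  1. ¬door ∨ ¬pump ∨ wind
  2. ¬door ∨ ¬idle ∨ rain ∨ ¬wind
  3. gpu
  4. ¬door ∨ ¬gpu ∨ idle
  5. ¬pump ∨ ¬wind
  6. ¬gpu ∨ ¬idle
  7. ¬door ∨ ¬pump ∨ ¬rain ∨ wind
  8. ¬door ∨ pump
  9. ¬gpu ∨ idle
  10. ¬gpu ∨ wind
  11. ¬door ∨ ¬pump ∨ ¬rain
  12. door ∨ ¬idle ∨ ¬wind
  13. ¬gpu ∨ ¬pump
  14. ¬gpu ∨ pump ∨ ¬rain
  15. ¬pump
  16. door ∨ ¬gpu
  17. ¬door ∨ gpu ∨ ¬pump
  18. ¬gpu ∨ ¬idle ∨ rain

Unsatisfiable

Case gpu = True:
  (¬gpu ∨ ¬idle) forces idle = False.
  Clause (¬gpu ∨ idle) is falsified — contradiction.
Case gpu = False:
  Clause (gpu) is falsified — contradiction.
Both cases fail, so the formula is unsatisfiable.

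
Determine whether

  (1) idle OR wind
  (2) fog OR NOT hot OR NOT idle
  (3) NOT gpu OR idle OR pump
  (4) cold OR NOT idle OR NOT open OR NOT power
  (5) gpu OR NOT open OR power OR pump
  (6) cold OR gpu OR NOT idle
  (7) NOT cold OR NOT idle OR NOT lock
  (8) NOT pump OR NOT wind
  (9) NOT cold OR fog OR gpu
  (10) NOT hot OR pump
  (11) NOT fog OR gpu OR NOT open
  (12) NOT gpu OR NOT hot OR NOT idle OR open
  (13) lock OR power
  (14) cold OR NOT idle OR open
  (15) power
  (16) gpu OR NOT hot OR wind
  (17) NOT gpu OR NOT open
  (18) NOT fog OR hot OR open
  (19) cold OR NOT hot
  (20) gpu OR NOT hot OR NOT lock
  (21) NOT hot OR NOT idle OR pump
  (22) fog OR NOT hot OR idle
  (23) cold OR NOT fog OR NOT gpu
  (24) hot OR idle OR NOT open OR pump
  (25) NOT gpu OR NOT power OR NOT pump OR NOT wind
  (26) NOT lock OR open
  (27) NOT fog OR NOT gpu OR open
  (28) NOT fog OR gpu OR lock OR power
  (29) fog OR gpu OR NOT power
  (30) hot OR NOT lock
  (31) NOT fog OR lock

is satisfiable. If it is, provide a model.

open = False, wind = True, fog = False, cold = True, pump = False, idle = True, gpu = True, power = True, lock = False, hot = False

Unit clause (power) forces power = True.
Try open = True:
  (NOT gpu OR NOT open) forces gpu = False.
  (NOT fog OR gpu OR NOT open) forces fog = False.
  clause (fog OR gpu OR NOT power) is falsified — backtrack.
So open = False.
  then (NOT lock OR open) forces lock = False.
  then (NOT fog OR lock) forces fog = False.
  then (fog OR gpu OR NOT power) forces gpu = True.
Set wind = True.
  then (NOT pump OR NOT wind) forces pump = False.
  then (NOT hot OR pump) forces hot = False.
  then (NOT gpu OR idle OR pump) forces idle = True.
  then (cold OR NOT idle OR open) forces cold = True.
All clauses satisfied.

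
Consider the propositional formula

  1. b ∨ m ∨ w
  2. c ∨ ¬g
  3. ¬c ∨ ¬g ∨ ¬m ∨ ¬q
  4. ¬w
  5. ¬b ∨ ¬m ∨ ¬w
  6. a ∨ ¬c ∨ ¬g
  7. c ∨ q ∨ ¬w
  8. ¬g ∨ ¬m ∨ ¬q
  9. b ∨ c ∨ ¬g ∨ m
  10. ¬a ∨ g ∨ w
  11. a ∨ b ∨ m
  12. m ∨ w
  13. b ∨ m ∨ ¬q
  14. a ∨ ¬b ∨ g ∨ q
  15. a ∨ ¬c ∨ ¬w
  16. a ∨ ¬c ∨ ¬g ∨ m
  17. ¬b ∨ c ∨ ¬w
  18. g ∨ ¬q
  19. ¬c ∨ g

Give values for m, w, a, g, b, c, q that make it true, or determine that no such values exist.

Unit clause (¬w) forces w = False.
In (m ∨ w) only m is left, so m = True.
Set a = False.
Set g = False.
  then (g ∨ ¬q) forces q = False.
  then (¬c ∨ g) forces c = False.
  then (a ∨ ¬b ∨ g ∨ q) forces b = False.
All clauses satisfied.

m: True; w: False; a: False; g: False; b: False; c: False; q: False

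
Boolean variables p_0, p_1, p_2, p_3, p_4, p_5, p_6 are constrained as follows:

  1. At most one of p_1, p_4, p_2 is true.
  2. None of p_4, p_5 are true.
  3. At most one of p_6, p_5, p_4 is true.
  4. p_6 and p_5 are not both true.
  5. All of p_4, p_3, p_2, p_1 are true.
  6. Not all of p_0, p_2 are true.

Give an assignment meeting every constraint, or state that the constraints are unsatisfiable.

Case p_4 = True:
  Constraint (2) is violated (p_4=T) — contradiction.
Case p_4 = False:
  Constraint (5) is violated (p_4=F) — contradiction.
Both cases fail — unsatisfiable.

The formula is unsatisfiable.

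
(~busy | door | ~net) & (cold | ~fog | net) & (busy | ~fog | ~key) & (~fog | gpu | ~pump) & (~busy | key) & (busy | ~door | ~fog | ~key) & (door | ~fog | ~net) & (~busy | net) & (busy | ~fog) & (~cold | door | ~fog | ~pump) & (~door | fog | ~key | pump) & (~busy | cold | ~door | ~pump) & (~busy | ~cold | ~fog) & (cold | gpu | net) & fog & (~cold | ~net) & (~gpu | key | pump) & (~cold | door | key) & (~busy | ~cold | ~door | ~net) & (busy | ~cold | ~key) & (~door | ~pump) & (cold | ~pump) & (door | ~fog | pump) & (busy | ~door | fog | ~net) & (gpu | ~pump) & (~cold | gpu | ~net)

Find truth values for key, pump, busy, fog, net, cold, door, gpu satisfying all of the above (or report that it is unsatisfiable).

Unit clause (fog) forces fog = True.
In (busy | ~fog) only busy is left, so busy = True.
In (~busy | ~cold | ~fog) only ~cold is left, so cold = False.
In (cold | ~pump) only ~pump is left, so pump = False.
In (door | ~fog | pump) only door is left, so door = True.
In (cold | ~fog | net) only net is left, so net = True.
In (~busy | key) only key is left, so key = True.
Set gpu = True.
All clauses satisfied.

key = True, pump = False, busy = True, fog = True, net = True, cold = False, door = True, gpu = True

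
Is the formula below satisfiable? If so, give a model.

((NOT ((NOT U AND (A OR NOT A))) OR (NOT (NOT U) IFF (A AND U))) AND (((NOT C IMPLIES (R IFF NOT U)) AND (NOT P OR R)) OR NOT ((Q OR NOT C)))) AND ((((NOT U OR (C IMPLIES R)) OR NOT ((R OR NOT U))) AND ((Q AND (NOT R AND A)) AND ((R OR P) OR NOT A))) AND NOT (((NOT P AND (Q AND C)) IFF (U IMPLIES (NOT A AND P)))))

Case A = True: the formula simplifies to ((NOT (NOT U) OR (NOT (NOT U) IFF U)) AND (((NOT C IMPLIES (R IFF NOT U)) AND (NOT P OR R)) OR NOT ((Q OR NOT C)))) AND ((((NOT U OR (C IMPLIES R)) OR NOT ((R OR NOT U))) AND ((Q AND NOT R) AND (R OR P))) AND NOT (((NOT P AND (Q AND C)) IFF NOT U))).
  R = True: the conjunct NOT R is False.
  R = False: simplifies to ((NOT (NOT U) OR (NOT (NOT U) IFF U)) AND (((NOT C IMPLIES U) AND NOT P) OR NOT ((Q OR NOT C)))) AND ((((NOT U OR NOT C) OR NOT (NOT U)) AND (Q AND P)) AND NOT (((NOT P AND (Q AND C)) IFF NOT U))).
    P = True: simplifies to ((NOT (NOT U) OR (NOT (NOT U) IFF U)) AND NOT ((Q OR NOT C))) AND ((((NOT U OR NOT C) OR NOT (NOT U)) AND Q) AND NOT U).
      Q = True: the conjunct NOT ((Q OR NOT C)) becomes NOT ((True OR NOT C)) = False.
      Q = False: the conjunct Q is False.
    P = False: the conjunct P is False.
Case A = False: the conjunct A is False.
Both cases fail — unsatisfiable.

UNSATISFIABLE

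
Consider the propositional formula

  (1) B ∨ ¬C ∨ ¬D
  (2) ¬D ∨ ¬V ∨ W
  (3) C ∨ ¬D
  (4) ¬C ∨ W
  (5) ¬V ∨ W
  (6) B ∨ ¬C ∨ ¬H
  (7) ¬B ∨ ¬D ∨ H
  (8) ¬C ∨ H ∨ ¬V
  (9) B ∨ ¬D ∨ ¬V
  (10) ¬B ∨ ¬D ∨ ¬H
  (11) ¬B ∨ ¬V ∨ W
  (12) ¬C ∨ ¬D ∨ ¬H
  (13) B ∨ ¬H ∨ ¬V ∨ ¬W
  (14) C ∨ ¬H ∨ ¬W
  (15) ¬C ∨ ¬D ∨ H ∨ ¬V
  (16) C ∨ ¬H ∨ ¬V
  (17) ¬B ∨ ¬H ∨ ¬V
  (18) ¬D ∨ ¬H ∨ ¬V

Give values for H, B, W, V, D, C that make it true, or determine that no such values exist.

H: False, B: False, W: False, V: False, D: False, C: False

Set H = False.
Set B = False.
Set W = False.
  then (¬C ∨ W) forces C = False.
  then (¬V ∨ W) forces V = False.
  then (C ∨ ¬D) forces D = False.
All clauses satisfied.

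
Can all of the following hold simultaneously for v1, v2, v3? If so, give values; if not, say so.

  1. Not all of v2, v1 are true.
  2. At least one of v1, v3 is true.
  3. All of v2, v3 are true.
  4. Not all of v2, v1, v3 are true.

v1 = False; v2 = True; v3 = True

  (1) {v2, v1}: 1/2 true — not all ✓
  (2) {v1, v3}: 1 true — at least one ✓
  (3) {v2, v3}: all 2 true ✓
  (4) {v2, v1, v3}: 2/3 true — not all ✓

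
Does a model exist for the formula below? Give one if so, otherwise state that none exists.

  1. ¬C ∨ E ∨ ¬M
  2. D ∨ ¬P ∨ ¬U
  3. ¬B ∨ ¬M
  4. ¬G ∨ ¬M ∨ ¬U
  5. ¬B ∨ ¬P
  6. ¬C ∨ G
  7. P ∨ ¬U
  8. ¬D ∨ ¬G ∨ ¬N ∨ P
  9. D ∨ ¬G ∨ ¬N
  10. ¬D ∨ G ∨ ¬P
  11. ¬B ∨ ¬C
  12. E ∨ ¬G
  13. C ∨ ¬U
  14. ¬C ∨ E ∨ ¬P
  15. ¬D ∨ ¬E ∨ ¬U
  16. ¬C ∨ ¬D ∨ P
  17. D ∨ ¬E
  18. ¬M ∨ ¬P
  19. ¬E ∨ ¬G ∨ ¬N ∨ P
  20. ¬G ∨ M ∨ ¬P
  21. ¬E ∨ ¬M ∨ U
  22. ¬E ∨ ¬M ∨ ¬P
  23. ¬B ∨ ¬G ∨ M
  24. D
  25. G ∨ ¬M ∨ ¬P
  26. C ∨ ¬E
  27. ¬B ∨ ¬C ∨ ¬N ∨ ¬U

N=T, C=F, B=T, D=T, U=F, G=F, P=F, M=F, E=F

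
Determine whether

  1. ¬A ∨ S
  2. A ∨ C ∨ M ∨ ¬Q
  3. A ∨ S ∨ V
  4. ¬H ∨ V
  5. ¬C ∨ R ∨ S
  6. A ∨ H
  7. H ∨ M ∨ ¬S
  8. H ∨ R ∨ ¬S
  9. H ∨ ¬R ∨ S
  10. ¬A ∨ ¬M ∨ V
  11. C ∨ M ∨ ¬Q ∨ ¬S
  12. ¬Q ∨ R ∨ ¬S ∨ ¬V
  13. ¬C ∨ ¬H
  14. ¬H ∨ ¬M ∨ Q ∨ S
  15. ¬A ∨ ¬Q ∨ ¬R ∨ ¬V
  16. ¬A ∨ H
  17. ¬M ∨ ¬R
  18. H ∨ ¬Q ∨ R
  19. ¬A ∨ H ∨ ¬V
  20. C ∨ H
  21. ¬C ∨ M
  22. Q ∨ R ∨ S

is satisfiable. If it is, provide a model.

S = True, Q = False, R = False, H = True, M = True, A = False, C = False, V = True

Set S = True.
Set Q = False.
Set R = False.
  then (H ∨ R ∨ ¬S) forces H = True.
  then (¬C ∨ ¬H) forces C = False.
  then (¬H ∨ V) forces V = True.
Set M = True.
Set A = False.
All clauses satisfied.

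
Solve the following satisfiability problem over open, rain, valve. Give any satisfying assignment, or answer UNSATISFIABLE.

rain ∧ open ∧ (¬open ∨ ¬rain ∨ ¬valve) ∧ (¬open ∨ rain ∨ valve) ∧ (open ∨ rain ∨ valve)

open=T, rain=T, valve=F

Unit clause (rain) forces rain = True.
Unit clause (open) forces open = True.
In (¬open ∨ ¬rain ∨ ¬valve) only ¬valve is left, so valve = False.
All clauses satisfied.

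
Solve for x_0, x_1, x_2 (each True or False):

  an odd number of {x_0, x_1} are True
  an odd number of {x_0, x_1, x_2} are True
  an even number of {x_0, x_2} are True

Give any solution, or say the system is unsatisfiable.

x_0 = False, x_1 = True, x_2 = False

{x_0, x_1}: 1 true → odd ✓
{x_0, x_1, x_2}: 1 true → odd ✓
{x_0, x_2}: 0 true → even ✓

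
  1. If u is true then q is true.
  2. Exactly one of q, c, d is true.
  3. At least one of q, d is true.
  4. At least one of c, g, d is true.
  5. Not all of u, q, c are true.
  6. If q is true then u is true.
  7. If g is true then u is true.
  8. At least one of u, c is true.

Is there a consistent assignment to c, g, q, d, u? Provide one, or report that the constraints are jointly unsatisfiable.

c = False; g = True; q = True; d = False; u = True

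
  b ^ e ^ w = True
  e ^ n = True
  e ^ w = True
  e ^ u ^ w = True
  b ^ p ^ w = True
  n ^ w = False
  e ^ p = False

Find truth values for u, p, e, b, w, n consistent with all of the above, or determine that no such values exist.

u = False, p = True, e = True, b = False, w = False, n = False

b ^ e ^ w = F ^ T ^ F = True ✓
e ^ n = T ^ F = True ✓
e ^ w = T ^ F = True ✓
e ^ u ^ w = T ^ F ^ F = True ✓
b ^ p ^ w = F ^ T ^ F = True ✓
n ^ w = F ^ F = False ✓
e ^ p = T ^ T = False ✓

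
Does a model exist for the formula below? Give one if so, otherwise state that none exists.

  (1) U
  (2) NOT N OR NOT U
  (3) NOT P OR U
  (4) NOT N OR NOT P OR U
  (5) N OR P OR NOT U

P = True, N = False, U = True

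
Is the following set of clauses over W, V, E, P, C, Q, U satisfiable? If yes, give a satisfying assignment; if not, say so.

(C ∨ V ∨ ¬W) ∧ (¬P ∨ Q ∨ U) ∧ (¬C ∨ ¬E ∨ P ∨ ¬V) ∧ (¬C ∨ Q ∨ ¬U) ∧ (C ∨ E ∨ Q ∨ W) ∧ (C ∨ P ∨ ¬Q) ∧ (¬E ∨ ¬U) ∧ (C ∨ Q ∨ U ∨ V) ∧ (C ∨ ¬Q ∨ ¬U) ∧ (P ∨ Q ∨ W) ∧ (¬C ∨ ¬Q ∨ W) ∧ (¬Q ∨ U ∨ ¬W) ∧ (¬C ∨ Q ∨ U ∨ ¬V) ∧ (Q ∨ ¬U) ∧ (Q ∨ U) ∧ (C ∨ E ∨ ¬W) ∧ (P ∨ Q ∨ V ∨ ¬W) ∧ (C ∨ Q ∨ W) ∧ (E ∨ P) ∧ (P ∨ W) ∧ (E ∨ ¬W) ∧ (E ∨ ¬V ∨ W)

Try W = True:
  (E ∨ ¬W) forces E = True.
  (¬E ∨ ¬U) forces U = False.
  (¬Q ∨ U ∨ ¬W) forces Q = False.
  clause (Q ∨ U) is falsified — backtrack.
So W = False.
  then (P ∨ W) forces P = True.
Set V = True.
  then (E ∨ ¬V ∨ W) forces E = True.
  then (¬E ∨ ¬U) forces U = False.
  then (Q ∨ U) forces Q = True.
  then (¬C ∨ ¬Q ∨ W) forces C = False.
All clauses satisfied.

W=F; V=T; E=T; P=T; C=F; Q=T; U=F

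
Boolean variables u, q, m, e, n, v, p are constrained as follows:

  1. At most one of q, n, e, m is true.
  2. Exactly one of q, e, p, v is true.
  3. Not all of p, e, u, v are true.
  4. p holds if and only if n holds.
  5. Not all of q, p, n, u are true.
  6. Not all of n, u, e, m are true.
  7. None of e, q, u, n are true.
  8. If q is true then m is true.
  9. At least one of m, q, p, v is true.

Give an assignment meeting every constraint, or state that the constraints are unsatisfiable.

u: False, q: False, m: True, e: False, n: False, v: True, p: False

  (1) {q, n, e, m}: 1 true — at most one ✓
  (2) {q, e, p, v}: 1 true — exactly one ✓
  (3) {p, e, u, v}: 1/4 true — not all ✓
  (4) p=F, n=F — same ✓
  (5) {q, p, n, u}: 0/4 true — not all ✓
  (6) {n, u, e, m}: 1/4 true — not all ✓
  (7) {e, q, u, n}: 0 true — none ✓
  (8) q=F ⇒ m: vacuous ✓
  (9) {m, q, p, v}: 2 true — at least one ✓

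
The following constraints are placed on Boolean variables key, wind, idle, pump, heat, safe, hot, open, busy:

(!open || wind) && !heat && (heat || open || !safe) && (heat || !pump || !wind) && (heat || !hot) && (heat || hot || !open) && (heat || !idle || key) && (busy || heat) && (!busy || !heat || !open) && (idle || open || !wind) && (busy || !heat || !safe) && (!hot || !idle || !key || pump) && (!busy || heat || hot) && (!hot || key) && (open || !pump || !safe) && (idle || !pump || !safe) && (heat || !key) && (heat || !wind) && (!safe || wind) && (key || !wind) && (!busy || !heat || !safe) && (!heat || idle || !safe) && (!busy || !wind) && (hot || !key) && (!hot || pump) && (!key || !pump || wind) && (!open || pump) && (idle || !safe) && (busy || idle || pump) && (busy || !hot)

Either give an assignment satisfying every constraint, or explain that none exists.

UNSATISFIABLE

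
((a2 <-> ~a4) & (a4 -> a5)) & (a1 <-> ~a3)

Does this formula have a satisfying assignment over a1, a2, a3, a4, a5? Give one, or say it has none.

a1 = True; a2 = False; a3 = False; a4 = True; a5 = True

  (a2 <-> ~a4) & (a4 -> a5) = True
    a2 <-> ~a4 = True
      ~a4 = False
    a4 -> a5 = True
  a1 <-> ~a3 = True
    ~a3 = True
Both conjuncts True, so the formula holds.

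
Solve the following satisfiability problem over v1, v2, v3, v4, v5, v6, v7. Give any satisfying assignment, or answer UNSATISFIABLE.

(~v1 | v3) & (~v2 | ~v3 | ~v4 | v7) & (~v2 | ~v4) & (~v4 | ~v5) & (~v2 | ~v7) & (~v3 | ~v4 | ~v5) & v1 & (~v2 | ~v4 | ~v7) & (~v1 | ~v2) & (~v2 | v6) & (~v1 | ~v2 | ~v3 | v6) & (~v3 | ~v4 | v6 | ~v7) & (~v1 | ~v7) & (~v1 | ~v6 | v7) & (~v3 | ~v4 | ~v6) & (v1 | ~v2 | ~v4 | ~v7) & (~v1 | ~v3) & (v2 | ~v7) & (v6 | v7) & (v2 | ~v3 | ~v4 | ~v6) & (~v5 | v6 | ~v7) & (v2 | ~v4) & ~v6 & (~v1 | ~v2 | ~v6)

Unsatisfiable

Case v1 = True:
  (~v1 | v3) forces v3 = True.
  Clause (~v1 | ~v3) is falsified — contradiction.
Case v1 = False:
  Clause (v1) is falsified — contradiction.
Both cases fail, so the formula is unsatisfiable.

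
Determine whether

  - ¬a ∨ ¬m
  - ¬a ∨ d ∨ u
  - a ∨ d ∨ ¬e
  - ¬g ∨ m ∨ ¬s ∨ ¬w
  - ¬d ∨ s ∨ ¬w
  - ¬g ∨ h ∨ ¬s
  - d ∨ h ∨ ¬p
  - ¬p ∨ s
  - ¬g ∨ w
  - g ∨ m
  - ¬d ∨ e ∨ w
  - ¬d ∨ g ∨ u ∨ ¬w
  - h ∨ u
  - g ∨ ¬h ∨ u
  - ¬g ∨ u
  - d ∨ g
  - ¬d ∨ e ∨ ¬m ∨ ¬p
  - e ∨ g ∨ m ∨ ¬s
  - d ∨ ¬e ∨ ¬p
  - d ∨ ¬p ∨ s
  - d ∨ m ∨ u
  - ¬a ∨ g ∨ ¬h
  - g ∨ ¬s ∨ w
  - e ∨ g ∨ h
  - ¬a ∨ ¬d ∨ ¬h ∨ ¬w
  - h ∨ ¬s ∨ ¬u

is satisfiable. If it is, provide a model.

w=T; m=F; s=F; d=F; g=T; e=F; u=T; p=F; h=F; a=F

Set w = True.
Set m = False.
  then (g ∨ m) forces g = True.
  then (¬g ∨ u) forces u = True.
  then (¬g ∨ m ∨ ¬s ∨ ¬w) forces s = False.
  then (¬d ∨ s ∨ ¬w) forces d = False.
  then (¬p ∨ s) forces p = False.
Set e = False.
Set h = False.
Set a = False.
All clauses satisfied.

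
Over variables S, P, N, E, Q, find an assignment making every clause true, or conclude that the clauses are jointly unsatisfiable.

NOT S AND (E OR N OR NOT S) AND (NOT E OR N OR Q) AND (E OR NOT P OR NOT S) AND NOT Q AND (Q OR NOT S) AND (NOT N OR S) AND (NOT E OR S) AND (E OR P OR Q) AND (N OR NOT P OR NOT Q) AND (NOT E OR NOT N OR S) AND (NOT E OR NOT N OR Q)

S: False; P: True; N: False; E: False; Q: False

Unit clause (NOT S) forces S = False.
Unit clause (NOT Q) forces Q = False.
In (NOT N OR S) only NOT N is left, so N = False.
In (NOT E OR S) only NOT E is left, so E = False.
In (E OR P OR Q) only P is left, so P = True.
All clauses satisfied.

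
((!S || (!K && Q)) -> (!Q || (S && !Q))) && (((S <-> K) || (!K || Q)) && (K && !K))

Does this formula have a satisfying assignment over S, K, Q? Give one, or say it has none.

Case K = True: the conjunct !K is False.
Case K = False: the conjunct K is False.
Both cases fail — unsatisfiable.

UNSATISFIABLE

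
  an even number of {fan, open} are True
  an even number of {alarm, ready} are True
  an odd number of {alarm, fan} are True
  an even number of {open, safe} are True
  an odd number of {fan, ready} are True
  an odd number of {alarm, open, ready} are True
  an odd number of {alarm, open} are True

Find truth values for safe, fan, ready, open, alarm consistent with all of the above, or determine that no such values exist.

safe: True; fan: True; ready: False; open: True; alarm: False

{fan, open}: 2 true → even ✓
{alarm, ready}: 0 true → even ✓
{alarm, fan}: 1 true → odd ✓
{open, safe}: 2 true → even ✓
{fan, ready}: 1 true → odd ✓
{alarm, open, ready}: 1 true → odd ✓
{alarm, open}: 1 true → odd ✓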